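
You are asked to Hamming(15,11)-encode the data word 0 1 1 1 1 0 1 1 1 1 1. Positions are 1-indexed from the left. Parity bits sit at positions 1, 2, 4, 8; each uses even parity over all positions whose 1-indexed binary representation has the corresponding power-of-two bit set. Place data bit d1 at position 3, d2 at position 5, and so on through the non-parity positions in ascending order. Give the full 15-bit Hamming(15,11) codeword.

010111101011111

Place data bits at non-power-of-two positions: b3=0, b5=1, b6=1, b7=1, b9=1, b10=0, b11=1, b12=1, b13=1, b14=1, b15=1.
p1 = XOR of data positions {3,5,7,9,11,13,15} = 0⊕1⊕1⊕1⊕1⊕1⊕1 = 0
p2 = XOR of data positions {3,6,7,10,11,14,15} = 0⊕1⊕1⊕0⊕1⊕1⊕1 = 1
p4 = XOR of data positions {5,6,7,12,13,14,15} = 1⊕1⊕1⊕1⊕1⊕1⊕1 = 1
p8 = XOR of data positions {9,10,11,12,13,14,15} = 1⊕0⊕1⊕1⊕1⊕1⊕1 = 0
Codeword b1..b15 = 010111101011111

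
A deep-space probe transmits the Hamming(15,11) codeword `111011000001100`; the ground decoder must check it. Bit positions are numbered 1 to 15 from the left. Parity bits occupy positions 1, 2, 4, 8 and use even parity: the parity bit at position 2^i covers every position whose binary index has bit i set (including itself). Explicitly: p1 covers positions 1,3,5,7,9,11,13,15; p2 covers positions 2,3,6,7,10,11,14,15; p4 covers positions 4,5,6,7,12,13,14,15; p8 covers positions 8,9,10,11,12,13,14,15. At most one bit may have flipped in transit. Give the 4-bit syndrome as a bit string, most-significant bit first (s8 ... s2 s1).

s1: b1⊕b3⊕b5⊕b7⊕b9⊕b11⊕b13⊕b15 = 1⊕1⊕1⊕0⊕0⊕0⊕1⊕0 = 0
s2: b2⊕b3⊕b6⊕b7⊕b10⊕b11⊕b14⊕b15 = 1⊕1⊕1⊕0⊕0⊕0⊕0⊕0 = 1
s4: b4⊕b5⊕b6⊕b7⊕b12⊕b13⊕b14⊕b15 = 0⊕1⊕1⊕0⊕1⊕1⊕0⊕0 = 0
s8: b8⊕b9⊕b10⊕b11⊕b12⊕b13⊕b14⊕b15 = 0⊕0⊕0⊕0⊕1⊕1⊕0⊕0 = 0
Syndrome (s8...s1) = 0010 → position 2.

0010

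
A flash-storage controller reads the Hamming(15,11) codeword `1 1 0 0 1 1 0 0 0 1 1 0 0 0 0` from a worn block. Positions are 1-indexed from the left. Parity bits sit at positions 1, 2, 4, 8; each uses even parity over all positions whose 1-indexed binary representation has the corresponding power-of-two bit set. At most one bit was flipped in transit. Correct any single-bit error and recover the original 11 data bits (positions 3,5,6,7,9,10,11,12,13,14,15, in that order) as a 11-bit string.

01100110000

s1: b1⊕b3⊕b5⊕b7⊕b9⊕b11⊕b13⊕b15 = 1⊕0⊕1⊕0⊕0⊕1⊕0⊕0 = 1
s2: b2⊕b3⊕b6⊕b7⊕b10⊕b11⊕b14⊕b15 = 1⊕0⊕1⊕0⊕1⊕1⊕0⊕0 = 0
s4: b4⊕b5⊕b6⊕b7⊕b12⊕b13⊕b14⊕b15 = 0⊕1⊕1⊕0⊕0⊕0⊕0⊕0 = 0
s8: b8⊕b9⊕b10⊕b11⊕b12⊕b13⊕b14⊕b15 = 0⊕0⊕1⊕1⊕0⊕0⊕0⊕0 = 0
Syndrome (s8...s1) = 0001 → position 1.
Flip bit 1: corrected codeword = 010011000110000
Data bits at positions 3,5,6,7,9,10,11,12,13,14,15: 01100110000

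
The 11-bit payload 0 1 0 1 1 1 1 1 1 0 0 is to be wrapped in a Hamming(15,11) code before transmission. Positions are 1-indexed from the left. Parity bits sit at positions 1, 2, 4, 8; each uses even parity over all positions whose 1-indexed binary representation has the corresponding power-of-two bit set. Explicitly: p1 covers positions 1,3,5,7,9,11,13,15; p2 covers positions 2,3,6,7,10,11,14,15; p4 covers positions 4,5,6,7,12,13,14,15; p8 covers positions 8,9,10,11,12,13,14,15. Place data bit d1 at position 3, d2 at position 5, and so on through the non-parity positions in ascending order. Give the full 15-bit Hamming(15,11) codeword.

110010111111100

Place data bits at non-power-of-two positions: b3=0, b5=1, b6=0, b7=1, b9=1, b10=1, b11=1, b12=1, b13=1, b14=0, b15=0.
p1 = XOR of data positions {3,5,7,9,11,13,15} = 0⊕1⊕1⊕1⊕1⊕1⊕0 = 1
p2 = XOR of data positions {3,6,7,10,11,14,15} = 0⊕0⊕1⊕1⊕1⊕0⊕0 = 1
p4 = XOR of data positions {5,6,7,12,13,14,15} = 1⊕0⊕1⊕1⊕1⊕0⊕0 = 0
p8 = XOR of data positions {9,10,11,12,13,14,15} = 1⊕1⊕1⊕1⊕1⊕0⊕0 = 1
Codeword b1..b15 = 110010111111100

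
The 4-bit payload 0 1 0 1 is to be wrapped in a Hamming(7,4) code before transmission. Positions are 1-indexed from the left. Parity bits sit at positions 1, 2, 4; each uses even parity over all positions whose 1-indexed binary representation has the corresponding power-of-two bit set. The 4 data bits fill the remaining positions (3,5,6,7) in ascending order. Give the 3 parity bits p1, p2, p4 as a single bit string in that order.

Place data bits at non-power-of-two positions: b3=0, b5=1, b6=0, b7=1.
p1 = XOR of data positions {3,5,7} = 0⊕1⊕1 = 0
p2 = XOR of data positions {3,6,7} = 0⊕0⊕1 = 1
p4 = XOR of data positions {5,6,7} = 1⊕0⊕1 = 0
Parity bits p1,p2,p4 = 010

010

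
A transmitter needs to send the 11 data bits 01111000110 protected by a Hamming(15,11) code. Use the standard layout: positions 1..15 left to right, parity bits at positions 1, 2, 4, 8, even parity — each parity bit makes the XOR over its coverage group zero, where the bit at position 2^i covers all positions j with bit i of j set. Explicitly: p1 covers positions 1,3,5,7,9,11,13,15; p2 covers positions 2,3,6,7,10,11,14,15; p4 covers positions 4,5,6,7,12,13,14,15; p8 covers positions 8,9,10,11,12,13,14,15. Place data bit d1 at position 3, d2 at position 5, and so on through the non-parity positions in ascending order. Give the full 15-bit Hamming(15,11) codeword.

010111111000110

Place data bits at non-power-of-two positions: b3=0, b5=1, b6=1, b7=1, b9=1, b10=0, b11=0, b12=0, b13=1, b14=1, b15=0.
p1 = XOR of data positions {3,5,7,9,11,13,15} = 0⊕1⊕1⊕1⊕0⊕1⊕0 = 0
p2 = XOR of data positions {3,6,7,10,11,14,15} = 0⊕1⊕1⊕0⊕0⊕1⊕0 = 1
p4 = XOR of data positions {5,6,7,12,13,14,15} = 1⊕1⊕1⊕0⊕1⊕1⊕0 = 1
p8 = XOR of data positions {9,10,11,12,13,14,15} = 1⊕0⊕0⊕0⊕1⊕1⊕0 = 1
Codeword b1..b15 = 010111111000110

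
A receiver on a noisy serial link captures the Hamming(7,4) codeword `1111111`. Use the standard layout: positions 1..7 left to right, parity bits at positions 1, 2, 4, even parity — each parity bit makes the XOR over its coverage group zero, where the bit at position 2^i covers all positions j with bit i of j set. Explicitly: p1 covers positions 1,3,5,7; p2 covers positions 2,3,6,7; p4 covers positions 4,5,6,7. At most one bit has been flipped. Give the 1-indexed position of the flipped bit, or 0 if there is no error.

s1: b1⊕b3⊕b5⊕b7 = 1⊕1⊕1⊕1 = 0
s2: b2⊕b3⊕b6⊕b7 = 1⊕1⊕1⊕1 = 0
s4: b4⊕b5⊕b6⊕b7 = 1⊕1⊕1⊕1 = 0
Syndrome (s4...s1) = 000 → position 0 (no error).

0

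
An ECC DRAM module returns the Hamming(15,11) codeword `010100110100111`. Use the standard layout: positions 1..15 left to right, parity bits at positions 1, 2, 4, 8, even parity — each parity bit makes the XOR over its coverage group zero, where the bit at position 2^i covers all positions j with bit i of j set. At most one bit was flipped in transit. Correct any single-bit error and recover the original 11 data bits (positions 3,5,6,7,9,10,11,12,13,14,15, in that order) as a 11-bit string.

s1: b1⊕b3⊕b5⊕b7⊕b9⊕b11⊕b13⊕b15 = 0⊕0⊕0⊕1⊕0⊕0⊕1⊕1 = 1
s2: b2⊕b3⊕b6⊕b7⊕b10⊕b11⊕b14⊕b15 = 1⊕0⊕0⊕1⊕1⊕0⊕1⊕1 = 1
s4: b4⊕b5⊕b6⊕b7⊕b12⊕b13⊕b14⊕b15 = 1⊕0⊕0⊕1⊕0⊕1⊕1⊕1 = 1
s8: b8⊕b9⊕b10⊕b11⊕b12⊕b13⊕b14⊕b15 = 1⊕0⊕1⊕0⊕0⊕1⊕1⊕1 = 1
Syndrome (s8...s1) = 1111 → position 15.
Flip bit 15: corrected codeword = 010100110100110
Data bits at positions 3,5,6,7,9,10,11,12,13,14,15: 00010100110

00010100110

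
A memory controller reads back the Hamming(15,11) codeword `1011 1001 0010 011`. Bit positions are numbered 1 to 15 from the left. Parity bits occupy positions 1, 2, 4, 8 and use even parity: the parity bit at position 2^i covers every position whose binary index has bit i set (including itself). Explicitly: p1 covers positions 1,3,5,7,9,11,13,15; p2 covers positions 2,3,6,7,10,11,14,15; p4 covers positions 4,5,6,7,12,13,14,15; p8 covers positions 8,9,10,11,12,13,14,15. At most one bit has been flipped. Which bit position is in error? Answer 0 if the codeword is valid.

s1: b1⊕b3⊕b5⊕b7⊕b9⊕b11⊕b13⊕b15 = 1⊕1⊕1⊕0⊕0⊕1⊕0⊕1 = 1
s2: b2⊕b3⊕b6⊕b7⊕b10⊕b11⊕b14⊕b15 = 0⊕1⊕0⊕0⊕0⊕1⊕1⊕1 = 0
s4: b4⊕b5⊕b6⊕b7⊕b12⊕b13⊕b14⊕b15 = 1⊕1⊕0⊕0⊕0⊕0⊕1⊕1 = 0
s8: b8⊕b9⊕b10⊕b11⊕b12⊕b13⊕b14⊕b15 = 1⊕0⊕0⊕1⊕0⊕0⊕1⊕1 = 0
Syndrome (s8...s1) = 0001 → position 1.

1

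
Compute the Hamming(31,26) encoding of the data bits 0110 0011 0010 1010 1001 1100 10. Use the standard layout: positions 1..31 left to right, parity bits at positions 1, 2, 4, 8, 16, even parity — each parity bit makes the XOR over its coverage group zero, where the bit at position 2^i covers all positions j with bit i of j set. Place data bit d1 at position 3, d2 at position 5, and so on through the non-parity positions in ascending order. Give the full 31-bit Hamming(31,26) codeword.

1001110100110011010101001110010

Place data bits at non-power-of-two positions: b3=0, b5=1, b6=1, b7=0, b9=0, b10=0, b11=1, b12=1, b13=0, b14=0, b15=1, b17=0, b18=1, b19=0, b20=1, b21=0, b22=1, b23=0, b24=0, b25=1, b26=1, b27=1, b28=0, b29=0, b30=1, b31=0.
p1 = XOR of data positions {3,5,7,9,11,13,15,17,19,21,23,25,27,29,31} = 0⊕1⊕0⊕0⊕1⊕0⊕1⊕0⊕0⊕0⊕0⊕1⊕1⊕0⊕0 = 1
p2 = XOR of data positions {3,6,7,10,11,14,15,18,19,22,23,26,27,30,31} = 0⊕1⊕0⊕0⊕1⊕0⊕1⊕1⊕0⊕1⊕0⊕1⊕1⊕1⊕0 = 0
p4 = XOR of data positions {5,6,7,12,13,14,15,20,21,22,23,28,29,30,31} = 1⊕1⊕0⊕1⊕0⊕0⊕1⊕1⊕0⊕1⊕0⊕0⊕0⊕1⊕0 = 1
p8 = XOR of data positions {9,10,11,12,13,14,15,24,25,26,27,28,29,30,31} = 0⊕0⊕1⊕1⊕0⊕0⊕1⊕0⊕1⊕1⊕1⊕0⊕0⊕1⊕0 = 1
p16 = XOR of data positions {17,18,19,20,21,22,23,24,25,26,27,28,29,30,31} = 0⊕1⊕0⊕1⊕0⊕1⊕0⊕0⊕1⊕1⊕1⊕0⊕0⊕1⊕0 = 1
Codeword b1..b31 = 1001110100110011010101001110010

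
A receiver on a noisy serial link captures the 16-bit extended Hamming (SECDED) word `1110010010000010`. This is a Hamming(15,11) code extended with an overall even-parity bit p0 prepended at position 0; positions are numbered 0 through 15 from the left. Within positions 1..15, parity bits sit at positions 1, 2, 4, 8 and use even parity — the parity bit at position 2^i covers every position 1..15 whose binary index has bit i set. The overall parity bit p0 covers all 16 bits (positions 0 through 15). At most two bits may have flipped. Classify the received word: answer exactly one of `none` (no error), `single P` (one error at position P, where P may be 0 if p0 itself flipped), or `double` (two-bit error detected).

none

s1: b1⊕b3⊕b5⊕b7⊕b9⊕b11⊕b13⊕b15 = 1⊕0⊕1⊕0⊕0⊕0⊕0⊕0 = 0
s2: b2⊕b3⊕b6⊕b7⊕b10⊕b11⊕b14⊕b15 = 1⊕0⊕0⊕0⊕0⊕0⊕1⊕0 = 0
s4: b4⊕b5⊕b6⊕b7⊕b12⊕b13⊕b14⊕b15 = 0⊕1⊕0⊕0⊕0⊕0⊕1⊕0 = 0
s8: b8⊕b9⊕b10⊕b11⊕b12⊕b13⊕b14⊕b15 = 1⊕0⊕0⊕0⊕0⊕0⊕1⊕0 = 0
Syndrome (s8...s1) = 0000 → position 0 (no error).
Overall parity (XOR of all 16 bits, including p0): 1⊕1⊕1⊕0⊕0⊕1⊕0⊕0⊕1⊕0⊕0⊕0⊕0⊕0⊕1⊕0 = 0
Overall=0, syndrome position=0 → no error.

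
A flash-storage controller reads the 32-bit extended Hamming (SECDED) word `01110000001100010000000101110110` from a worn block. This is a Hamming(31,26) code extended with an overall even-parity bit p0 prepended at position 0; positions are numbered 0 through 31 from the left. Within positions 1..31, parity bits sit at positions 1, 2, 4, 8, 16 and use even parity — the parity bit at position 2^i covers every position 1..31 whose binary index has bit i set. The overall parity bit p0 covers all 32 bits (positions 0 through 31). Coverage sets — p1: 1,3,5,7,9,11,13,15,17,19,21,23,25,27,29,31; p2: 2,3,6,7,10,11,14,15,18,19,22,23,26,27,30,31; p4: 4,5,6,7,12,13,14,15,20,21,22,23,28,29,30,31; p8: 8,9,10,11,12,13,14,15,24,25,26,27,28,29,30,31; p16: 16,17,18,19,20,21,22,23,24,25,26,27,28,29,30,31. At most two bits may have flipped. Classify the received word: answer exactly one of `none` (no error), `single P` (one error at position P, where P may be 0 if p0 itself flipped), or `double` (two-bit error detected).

double

s1: b1⊕b3⊕b5⊕b7⊕b9⊕b11⊕b13⊕b15⊕b17⊕b19⊕b21⊕b23⊕b25⊕b27⊕b29⊕b31 = 1⊕1⊕0⊕0⊕0⊕1⊕0⊕1⊕0⊕0⊕0⊕1⊕1⊕1⊕1⊕0 = 0
s2: b2⊕b3⊕b6⊕b7⊕b10⊕b11⊕b14⊕b15⊕b18⊕b19⊕b22⊕b23⊕b26⊕b27⊕b30⊕b31 = 1⊕1⊕0⊕0⊕1⊕1⊕0⊕1⊕0⊕0⊕0⊕1⊕1⊕1⊕1⊕0 = 1
s4: b4⊕b5⊕b6⊕b7⊕b12⊕b13⊕b14⊕b15⊕b20⊕b21⊕b22⊕b23⊕b28⊕b29⊕b30⊕b31 = 0⊕0⊕0⊕0⊕0⊕0⊕0⊕1⊕0⊕0⊕0⊕1⊕0⊕1⊕1⊕0 = 0
s8: b8⊕b9⊕b10⊕b11⊕b12⊕b13⊕b14⊕b15⊕b24⊕b25⊕b26⊕b27⊕b28⊕b29⊕b30⊕b31 = 0⊕0⊕1⊕1⊕0⊕0⊕0⊕1⊕0⊕1⊕1⊕1⊕0⊕1⊕1⊕0 = 0
s16: b16⊕b17⊕b18⊕b19⊕b20⊕b21⊕b22⊕b23⊕b24⊕b25⊕b26⊕b27⊕b28⊕b29⊕b30⊕b31 = 0⊕0⊕0⊕0⊕0⊕0⊕0⊕1⊕0⊕1⊕1⊕1⊕0⊕1⊕1⊕0 = 0
Syndrome (s16...s1) = 00010 → position 2.
Overall parity (XOR of all 32 bits, including p0): 0⊕1⊕1⊕1⊕0⊕0⊕0⊕0⊕0⊕0⊕1⊕1⊕0⊕0⊕0⊕1⊕0⊕0⊕0⊕0⊕0⊕0⊕0⊕1⊕0⊕1⊕1⊕1⊕0⊕1⊕1⊕0 = 0
Overall=0, syndrome position=2 → double-bit error detected (uncorrectable).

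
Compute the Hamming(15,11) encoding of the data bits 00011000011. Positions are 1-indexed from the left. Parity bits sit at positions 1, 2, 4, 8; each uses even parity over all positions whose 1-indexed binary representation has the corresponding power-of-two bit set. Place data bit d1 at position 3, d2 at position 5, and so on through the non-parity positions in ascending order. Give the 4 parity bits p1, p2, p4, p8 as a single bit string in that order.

1111

Place data bits at non-power-of-two positions: b3=0, b5=0, b6=0, b7=1, b9=1, b10=0, b11=0, b12=0, b13=0, b14=1, b15=1.
p1 = XOR of data positions {3,5,7,9,11,13,15} = 0⊕0⊕1⊕1⊕0⊕0⊕1 = 1
p2 = XOR of data positions {3,6,7,10,11,14,15} = 0⊕0⊕1⊕0⊕0⊕1⊕1 = 1
p4 = XOR of data positions {5,6,7,12,13,14,15} = 0⊕0⊕1⊕0⊕0⊕1⊕1 = 1
p8 = XOR of data positions {9,10,11,12,13,14,15} = 1⊕0⊕0⊕0⊕0⊕1⊕1 = 1
Parity bits p1,p2,p4,p8 = 1111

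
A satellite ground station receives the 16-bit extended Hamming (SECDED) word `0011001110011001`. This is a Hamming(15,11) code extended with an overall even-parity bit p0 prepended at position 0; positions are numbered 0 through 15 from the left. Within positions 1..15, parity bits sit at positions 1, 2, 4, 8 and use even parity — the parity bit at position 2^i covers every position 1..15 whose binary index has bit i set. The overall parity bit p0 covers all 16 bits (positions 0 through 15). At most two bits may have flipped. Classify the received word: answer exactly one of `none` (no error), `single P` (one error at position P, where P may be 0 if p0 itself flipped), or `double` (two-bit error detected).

s1: b1⊕b3⊕b5⊕b7⊕b9⊕b11⊕b13⊕b15 = 0⊕1⊕0⊕1⊕0⊕1⊕0⊕1 = 0
s2: b2⊕b3⊕b6⊕b7⊕b10⊕b11⊕b14⊕b15 = 1⊕1⊕1⊕1⊕0⊕1⊕0⊕1 = 0
s4: b4⊕b5⊕b6⊕b7⊕b12⊕b13⊕b14⊕b15 = 0⊕0⊕1⊕1⊕1⊕0⊕0⊕1 = 0
s8: b8⊕b9⊕b10⊕b11⊕b12⊕b13⊕b14⊕b15 = 1⊕0⊕0⊕1⊕1⊕0⊕0⊕1 = 0
Syndrome (s8...s1) = 0000 → position 0 (no error).
Overall parity (XOR of all 16 bits, including p0): 0⊕0⊕1⊕1⊕0⊕0⊕1⊕1⊕1⊕0⊕0⊕1⊕1⊕0⊕0⊕1 = 0
Overall=0, syndrome position=0 → no error.

none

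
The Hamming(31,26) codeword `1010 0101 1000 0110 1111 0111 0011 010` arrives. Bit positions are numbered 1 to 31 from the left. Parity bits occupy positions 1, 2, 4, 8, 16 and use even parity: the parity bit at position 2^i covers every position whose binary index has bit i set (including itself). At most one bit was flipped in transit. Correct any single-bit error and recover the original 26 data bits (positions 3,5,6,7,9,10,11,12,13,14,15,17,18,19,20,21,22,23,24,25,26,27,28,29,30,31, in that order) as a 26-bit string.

s1: b1⊕b3⊕b5⊕b7⊕b9⊕b11⊕b13⊕b15⊕b17⊕b19⊕b21⊕b23⊕b25⊕b27⊕b29⊕b31 = 1⊕1⊕0⊕0⊕1⊕0⊕0⊕1⊕1⊕1⊕0⊕1⊕0⊕1⊕0⊕0 = 0
s2: b2⊕b3⊕b6⊕b7⊕b10⊕b11⊕b14⊕b15⊕b18⊕b19⊕b22⊕b23⊕b26⊕b27⊕b30⊕b31 = 0⊕1⊕1⊕0⊕0⊕0⊕1⊕1⊕1⊕1⊕1⊕1⊕0⊕1⊕1⊕0 = 0
s4: b4⊕b5⊕b6⊕b7⊕b12⊕b13⊕b14⊕b15⊕b20⊕b21⊕b22⊕b23⊕b28⊕b29⊕b30⊕b31 = 0⊕0⊕1⊕0⊕0⊕0⊕1⊕1⊕1⊕0⊕1⊕1⊕1⊕0⊕1⊕0 = 0
s8: b8⊕b9⊕b10⊕b11⊕b12⊕b13⊕b14⊕b15⊕b24⊕b25⊕b26⊕b27⊕b28⊕b29⊕b30⊕b31 = 1⊕1⊕0⊕0⊕0⊕0⊕1⊕1⊕1⊕0⊕0⊕1⊕1⊕0⊕1⊕0 = 0
s16: b16⊕b17⊕b18⊕b19⊕b20⊕b21⊕b22⊕b23⊕b24⊕b25⊕b26⊕b27⊕b28⊕b29⊕b30⊕b31 = 0⊕1⊕1⊕1⊕1⊕0⊕1⊕1⊕1⊕0⊕0⊕1⊕1⊕0⊕1⊕0 = 0
Syndrome (s16...s1) = 00000 → position 0 (no error).
No correction needed.
Data bits at positions 3,5,6,7,9,10,11,12,13,14,15,17,18,19,20,21,22,23,24,25,26,27,28,29,30,31: 10101000011111101110011010

10101000011111101110011010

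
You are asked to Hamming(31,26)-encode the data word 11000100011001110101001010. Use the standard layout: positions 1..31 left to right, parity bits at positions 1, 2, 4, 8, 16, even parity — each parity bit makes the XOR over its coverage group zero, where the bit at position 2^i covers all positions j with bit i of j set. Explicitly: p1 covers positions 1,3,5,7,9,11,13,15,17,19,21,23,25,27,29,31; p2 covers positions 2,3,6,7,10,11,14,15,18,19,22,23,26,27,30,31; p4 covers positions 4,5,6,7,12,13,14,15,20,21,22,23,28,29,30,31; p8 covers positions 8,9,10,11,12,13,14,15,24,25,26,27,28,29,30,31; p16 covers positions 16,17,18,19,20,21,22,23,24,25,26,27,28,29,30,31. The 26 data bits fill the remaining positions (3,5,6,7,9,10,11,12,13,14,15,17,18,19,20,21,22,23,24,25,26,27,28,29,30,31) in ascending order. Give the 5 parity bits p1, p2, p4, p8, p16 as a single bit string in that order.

11001

Place data bits at non-power-of-two positions: b3=1, b5=1, b6=0, b7=0, b9=0, b10=1, b11=0, b12=0, b13=0, b14=1, b15=1, b17=0, b18=0, b19=1, b20=1, b21=1, b22=0, b23=1, b24=0, b25=1, b26=0, b27=0, b28=1, b29=0, b30=1, b31=0.
p1 = XOR of data positions {3,5,7,9,11,13,15,17,19,21,23,25,27,29,31} = 1⊕1⊕0⊕0⊕0⊕0⊕1⊕0⊕1⊕1⊕1⊕1⊕0⊕0⊕0 = 1
p2 = XOR of data positions {3,6,7,10,11,14,15,18,19,22,23,26,27,30,31} = 1⊕0⊕0⊕1⊕0⊕1⊕1⊕0⊕1⊕0⊕1⊕0⊕0⊕1⊕0 = 1
p4 = XOR of data positions {5,6,7,12,13,14,15,20,21,22,23,28,29,30,31} = 1⊕0⊕0⊕0⊕0⊕1⊕1⊕1⊕1⊕0⊕1⊕1⊕0⊕1⊕0 = 0
p8 = XOR of data positions {9,10,11,12,13,14,15,24,25,26,27,28,29,30,31} = 0⊕1⊕0⊕0⊕0⊕1⊕1⊕0⊕1⊕0⊕0⊕1⊕0⊕1⊕0 = 0
p16 = XOR of data positions {17,18,19,20,21,22,23,24,25,26,27,28,29,30,31} = 0⊕0⊕1⊕1⊕1⊕0⊕1⊕0⊕1⊕0⊕0⊕1⊕0⊕1⊕0 = 1
Parity bits p1,p2,p4,p8,p16 = 11001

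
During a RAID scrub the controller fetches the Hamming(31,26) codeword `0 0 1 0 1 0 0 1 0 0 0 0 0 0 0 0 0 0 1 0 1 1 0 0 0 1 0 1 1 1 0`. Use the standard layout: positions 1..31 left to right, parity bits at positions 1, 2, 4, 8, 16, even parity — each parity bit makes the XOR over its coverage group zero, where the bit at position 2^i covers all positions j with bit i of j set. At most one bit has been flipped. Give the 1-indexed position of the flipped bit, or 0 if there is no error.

s1: b1⊕b3⊕b5⊕b7⊕b9⊕b11⊕b13⊕b15⊕b17⊕b19⊕b21⊕b23⊕b25⊕b27⊕b29⊕b31 = 0⊕1⊕1⊕0⊕0⊕0⊕0⊕0⊕0⊕1⊕1⊕0⊕0⊕0⊕1⊕0 = 1
s2: b2⊕b3⊕b6⊕b7⊕b10⊕b11⊕b14⊕b15⊕b18⊕b19⊕b22⊕b23⊕b26⊕b27⊕b30⊕b31 = 0⊕1⊕0⊕0⊕0⊕0⊕0⊕0⊕0⊕1⊕1⊕0⊕1⊕0⊕1⊕0 = 1
s4: b4⊕b5⊕b6⊕b7⊕b12⊕b13⊕b14⊕b15⊕b20⊕b21⊕b22⊕b23⊕b28⊕b29⊕b30⊕b31 = 0⊕1⊕0⊕0⊕0⊕0⊕0⊕0⊕0⊕1⊕1⊕0⊕1⊕1⊕1⊕0 = 0
s8: b8⊕b9⊕b10⊕b11⊕b12⊕b13⊕b14⊕b15⊕b24⊕b25⊕b26⊕b27⊕b28⊕b29⊕b30⊕b31 = 1⊕0⊕0⊕0⊕0⊕0⊕0⊕0⊕0⊕0⊕1⊕0⊕1⊕1⊕1⊕0 = 1
s16: b16⊕b17⊕b18⊕b19⊕b20⊕b21⊕b22⊕b23⊕b24⊕b25⊕b26⊕b27⊕b28⊕b29⊕b30⊕b31 = 0⊕0⊕0⊕1⊕0⊕1⊕1⊕0⊕0⊕0⊕1⊕0⊕1⊕1⊕1⊕0 = 1
Syndrome (s16...s1) = 11011 → position 27.

27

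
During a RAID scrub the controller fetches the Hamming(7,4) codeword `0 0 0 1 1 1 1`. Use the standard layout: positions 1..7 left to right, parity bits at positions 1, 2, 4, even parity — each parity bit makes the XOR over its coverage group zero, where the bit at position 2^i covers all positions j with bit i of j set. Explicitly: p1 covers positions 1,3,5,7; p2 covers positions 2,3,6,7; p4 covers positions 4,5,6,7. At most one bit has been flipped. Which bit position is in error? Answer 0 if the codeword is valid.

s1: b1⊕b3⊕b5⊕b7 = 0⊕0⊕1⊕1 = 0
s2: b2⊕b3⊕b6⊕b7 = 0⊕0⊕1⊕1 = 0
s4: b4⊕b5⊕b6⊕b7 = 1⊕1⊕1⊕1 = 0
Syndrome (s4...s1) = 000 → position 0 (no error).

0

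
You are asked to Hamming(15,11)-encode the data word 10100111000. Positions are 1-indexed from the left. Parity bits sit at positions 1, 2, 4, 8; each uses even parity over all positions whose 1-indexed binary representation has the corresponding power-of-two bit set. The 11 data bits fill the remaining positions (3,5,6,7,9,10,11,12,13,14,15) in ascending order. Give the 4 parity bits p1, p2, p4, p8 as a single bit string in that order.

0001

Place data bits at non-power-of-two positions: b3=1, b5=0, b6=1, b7=0, b9=0, b10=1, b11=1, b12=1, b13=0, b14=0, b15=0.
p1 = XOR of data positions {3,5,7,9,11,13,15} = 1⊕0⊕0⊕0⊕1⊕0⊕0 = 0
p2 = XOR of data positions {3,6,7,10,11,14,15} = 1⊕1⊕0⊕1⊕1⊕0⊕0 = 0
p4 = XOR of data positions {5,6,7,12,13,14,15} = 0⊕1⊕0⊕1⊕0⊕0⊕0 = 0
p8 = XOR of data positions {9,10,11,12,13,14,15} = 0⊕1⊕1⊕1⊕0⊕0⊕0 = 1
Parity bits p1,p2,p4,p8 = 0001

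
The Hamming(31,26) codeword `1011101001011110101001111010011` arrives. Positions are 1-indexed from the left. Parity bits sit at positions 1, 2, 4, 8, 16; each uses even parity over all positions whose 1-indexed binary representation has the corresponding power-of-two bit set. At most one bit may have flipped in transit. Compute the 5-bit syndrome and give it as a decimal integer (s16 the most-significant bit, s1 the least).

22

s1: b1⊕b3⊕b5⊕b7⊕b9⊕b11⊕b13⊕b15⊕b17⊕b19⊕b21⊕b23⊕b25⊕b27⊕b29⊕b31 = 1⊕1⊕1⊕1⊕0⊕0⊕1⊕1⊕1⊕1⊕0⊕1⊕1⊕1⊕0⊕1 = 0
s2: b2⊕b3⊕b6⊕b7⊕b10⊕b11⊕b14⊕b15⊕b18⊕b19⊕b22⊕b23⊕b26⊕b27⊕b30⊕b31 = 0⊕1⊕0⊕1⊕1⊕0⊕1⊕1⊕0⊕1⊕1⊕1⊕0⊕1⊕1⊕1 = 1
s4: b4⊕b5⊕b6⊕b7⊕b12⊕b13⊕b14⊕b15⊕b20⊕b21⊕b22⊕b23⊕b28⊕b29⊕b30⊕b31 = 1⊕1⊕0⊕1⊕1⊕1⊕1⊕1⊕0⊕0⊕1⊕1⊕0⊕0⊕1⊕1 = 1
s8: b8⊕b9⊕b10⊕b11⊕b12⊕b13⊕b14⊕b15⊕b24⊕b25⊕b26⊕b27⊕b28⊕b29⊕b30⊕b31 = 0⊕0⊕1⊕0⊕1⊕1⊕1⊕1⊕1⊕1⊕0⊕1⊕0⊕0⊕1⊕1 = 0
s16: b16⊕b17⊕b18⊕b19⊕b20⊕b21⊕b22⊕b23⊕b24⊕b25⊕b26⊕b27⊕b28⊕b29⊕b30⊕b31 = 0⊕1⊕0⊕1⊕0⊕0⊕1⊕1⊕1⊕1⊕0⊕1⊕0⊕0⊕1⊕1 = 1
Syndrome (s16...s1) = 10110 → position 22.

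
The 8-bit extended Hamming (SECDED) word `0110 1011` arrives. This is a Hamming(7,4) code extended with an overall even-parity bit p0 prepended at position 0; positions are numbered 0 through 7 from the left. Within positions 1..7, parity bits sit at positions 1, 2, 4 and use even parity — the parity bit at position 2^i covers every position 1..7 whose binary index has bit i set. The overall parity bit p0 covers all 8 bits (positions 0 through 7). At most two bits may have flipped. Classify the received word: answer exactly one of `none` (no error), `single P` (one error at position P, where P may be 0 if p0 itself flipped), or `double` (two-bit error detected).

s1: b1⊕b3⊕b5⊕b7 = 1⊕0⊕0⊕1 = 0
s2: b2⊕b3⊕b6⊕b7 = 1⊕0⊕1⊕1 = 1
s4: b4⊕b5⊕b6⊕b7 = 1⊕0⊕1⊕1 = 1
Syndrome (s4...s1) = 110 → position 6.
Overall parity (XOR of all 8 bits, including p0): 0⊕1⊕1⊕0⊕1⊕0⊕1⊕1 = 1
Overall=1, syndrome position=6 → single-bit error at position 6.

single 6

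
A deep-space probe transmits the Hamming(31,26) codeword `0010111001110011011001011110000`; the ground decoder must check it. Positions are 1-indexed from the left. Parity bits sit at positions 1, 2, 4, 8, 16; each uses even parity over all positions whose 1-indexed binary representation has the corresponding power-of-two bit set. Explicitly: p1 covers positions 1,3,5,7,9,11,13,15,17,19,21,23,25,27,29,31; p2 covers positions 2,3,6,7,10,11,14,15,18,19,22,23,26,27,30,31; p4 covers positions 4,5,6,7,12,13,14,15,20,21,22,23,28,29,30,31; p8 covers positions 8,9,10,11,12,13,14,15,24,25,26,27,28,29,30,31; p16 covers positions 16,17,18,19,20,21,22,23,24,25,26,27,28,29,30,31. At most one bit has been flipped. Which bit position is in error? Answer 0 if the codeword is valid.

s1: b1⊕b3⊕b5⊕b7⊕b9⊕b11⊕b13⊕b15⊕b17⊕b19⊕b21⊕b23⊕b25⊕b27⊕b29⊕b31 = 0⊕1⊕1⊕1⊕0⊕1⊕0⊕1⊕0⊕1⊕0⊕0⊕1⊕1⊕0⊕0 = 0
s2: b2⊕b3⊕b6⊕b7⊕b10⊕b11⊕b14⊕b15⊕b18⊕b19⊕b22⊕b23⊕b26⊕b27⊕b30⊕b31 = 0⊕1⊕1⊕1⊕1⊕1⊕0⊕1⊕1⊕1⊕1⊕0⊕1⊕1⊕0⊕0 = 1
s4: b4⊕b5⊕b6⊕b7⊕b12⊕b13⊕b14⊕b15⊕b20⊕b21⊕b22⊕b23⊕b28⊕b29⊕b30⊕b31 = 0⊕1⊕1⊕1⊕1⊕0⊕0⊕1⊕0⊕0⊕1⊕0⊕0⊕0⊕0⊕0 = 0
s8: b8⊕b9⊕b10⊕b11⊕b12⊕b13⊕b14⊕b15⊕b24⊕b25⊕b26⊕b27⊕b28⊕b29⊕b30⊕b31 = 0⊕0⊕1⊕1⊕1⊕0⊕0⊕1⊕1⊕1⊕1⊕1⊕0⊕0⊕0⊕0 = 0
s16: b16⊕b17⊕b18⊕b19⊕b20⊕b21⊕b22⊕b23⊕b24⊕b25⊕b26⊕b27⊕b28⊕b29⊕b30⊕b31 = 1⊕0⊕1⊕1⊕0⊕0⊕1⊕0⊕1⊕1⊕1⊕1⊕0⊕0⊕0⊕0 = 0
Syndrome (s16...s1) = 00010 → position 2.

2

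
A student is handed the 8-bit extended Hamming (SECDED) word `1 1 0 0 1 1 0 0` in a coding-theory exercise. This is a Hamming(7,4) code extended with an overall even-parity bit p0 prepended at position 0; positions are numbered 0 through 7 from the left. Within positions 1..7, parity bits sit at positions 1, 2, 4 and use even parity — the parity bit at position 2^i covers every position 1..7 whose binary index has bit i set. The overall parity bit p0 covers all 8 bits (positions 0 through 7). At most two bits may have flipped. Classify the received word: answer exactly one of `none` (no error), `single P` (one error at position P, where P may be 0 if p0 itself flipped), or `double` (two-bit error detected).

none

s1: b1⊕b3⊕b5⊕b7 = 1⊕0⊕1⊕0 = 0
s2: b2⊕b3⊕b6⊕b7 = 0⊕0⊕0⊕0 = 0
s4: b4⊕b5⊕b6⊕b7 = 1⊕1⊕0⊕0 = 0
Syndrome (s4...s1) = 000 → position 0 (no error).
Overall parity (XOR of all 8 bits, including p0): 1⊕1⊕0⊕0⊕1⊕1⊕0⊕0 = 0
Overall=0, syndrome position=0 → no error.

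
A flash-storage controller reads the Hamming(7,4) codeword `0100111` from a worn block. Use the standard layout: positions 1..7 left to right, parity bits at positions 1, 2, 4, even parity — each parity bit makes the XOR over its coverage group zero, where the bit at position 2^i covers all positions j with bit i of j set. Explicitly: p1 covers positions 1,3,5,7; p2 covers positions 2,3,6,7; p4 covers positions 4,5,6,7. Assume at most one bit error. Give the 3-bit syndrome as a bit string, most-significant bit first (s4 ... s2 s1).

110

s1: b1⊕b3⊕b5⊕b7 = 0⊕0⊕1⊕1 = 0
s2: b2⊕b3⊕b6⊕b7 = 1⊕0⊕1⊕1 = 1
s4: b4⊕b5⊕b6⊕b7 = 0⊕1⊕1⊕1 = 1
Syndrome (s4...s1) = 110 → position 6.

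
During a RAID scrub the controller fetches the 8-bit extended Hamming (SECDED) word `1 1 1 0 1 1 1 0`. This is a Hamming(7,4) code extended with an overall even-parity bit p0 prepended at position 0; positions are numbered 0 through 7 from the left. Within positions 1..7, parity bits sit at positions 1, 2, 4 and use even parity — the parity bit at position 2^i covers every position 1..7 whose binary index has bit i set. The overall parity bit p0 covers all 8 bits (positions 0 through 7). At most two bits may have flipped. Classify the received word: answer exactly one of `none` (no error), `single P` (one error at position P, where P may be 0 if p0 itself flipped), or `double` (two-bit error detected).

double

s1: b1⊕b3⊕b5⊕b7 = 1⊕0⊕1⊕0 = 0
s2: b2⊕b3⊕b6⊕b7 = 1⊕0⊕1⊕0 = 0
s4: b4⊕b5⊕b6⊕b7 = 1⊕1⊕1⊕0 = 1
Syndrome (s4...s1) = 100 → position 4.
Overall parity (XOR of all 8 bits, including p0): 1⊕1⊕1⊕0⊕1⊕1⊕1⊕0 = 0
Overall=0, syndrome position=4 → double-bit error detected (uncorrectable).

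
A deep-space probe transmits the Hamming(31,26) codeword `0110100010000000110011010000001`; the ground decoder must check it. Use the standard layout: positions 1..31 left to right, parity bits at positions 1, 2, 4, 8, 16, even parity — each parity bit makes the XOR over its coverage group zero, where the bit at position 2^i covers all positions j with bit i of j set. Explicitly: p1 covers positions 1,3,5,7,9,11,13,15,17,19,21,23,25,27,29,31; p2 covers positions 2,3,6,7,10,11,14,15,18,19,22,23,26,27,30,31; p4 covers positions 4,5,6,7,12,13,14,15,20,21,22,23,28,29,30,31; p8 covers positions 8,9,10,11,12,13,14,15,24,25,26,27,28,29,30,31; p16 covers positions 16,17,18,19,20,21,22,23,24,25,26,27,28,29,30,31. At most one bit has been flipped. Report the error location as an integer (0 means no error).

s1: b1⊕b3⊕b5⊕b7⊕b9⊕b11⊕b13⊕b15⊕b17⊕b19⊕b21⊕b23⊕b25⊕b27⊕b29⊕b31 = 0⊕1⊕1⊕0⊕1⊕0⊕0⊕0⊕1⊕0⊕1⊕0⊕0⊕0⊕0⊕1 = 0
s2: b2⊕b3⊕b6⊕b7⊕b10⊕b11⊕b14⊕b15⊕b18⊕b19⊕b22⊕b23⊕b26⊕b27⊕b30⊕b31 = 1⊕1⊕0⊕0⊕0⊕0⊕0⊕0⊕1⊕0⊕1⊕0⊕0⊕0⊕0⊕1 = 1
s4: b4⊕b5⊕b6⊕b7⊕b12⊕b13⊕b14⊕b15⊕b20⊕b21⊕b22⊕b23⊕b28⊕b29⊕b30⊕b31 = 0⊕1⊕0⊕0⊕0⊕0⊕0⊕0⊕0⊕1⊕1⊕0⊕0⊕0⊕0⊕1 = 0
s8: b8⊕b9⊕b10⊕b11⊕b12⊕b13⊕b14⊕b15⊕b24⊕b25⊕b26⊕b27⊕b28⊕b29⊕b30⊕b31 = 0⊕1⊕0⊕0⊕0⊕0⊕0⊕0⊕1⊕0⊕0⊕0⊕0⊕0⊕0⊕1 = 1
s16: b16⊕b17⊕b18⊕b19⊕b20⊕b21⊕b22⊕b23⊕b24⊕b25⊕b26⊕b27⊕b28⊕b29⊕b30⊕b31 = 0⊕1⊕1⊕0⊕0⊕1⊕1⊕0⊕1⊕0⊕0⊕0⊕0⊕0⊕0⊕1 = 0
Syndrome (s16...s1) = 01010 → position 10.

10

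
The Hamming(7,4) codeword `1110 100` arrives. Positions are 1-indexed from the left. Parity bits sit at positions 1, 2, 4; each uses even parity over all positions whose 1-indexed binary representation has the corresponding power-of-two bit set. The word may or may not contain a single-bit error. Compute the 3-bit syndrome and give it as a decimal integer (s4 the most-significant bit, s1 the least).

5

s1: b1⊕b3⊕b5⊕b7 = 1⊕1⊕1⊕0 = 1
s2: b2⊕b3⊕b6⊕b7 = 1⊕1⊕0⊕0 = 0
s4: b4⊕b5⊕b6⊕b7 = 0⊕1⊕0⊕0 = 1
Syndrome (s4...s1) = 101 → position 5.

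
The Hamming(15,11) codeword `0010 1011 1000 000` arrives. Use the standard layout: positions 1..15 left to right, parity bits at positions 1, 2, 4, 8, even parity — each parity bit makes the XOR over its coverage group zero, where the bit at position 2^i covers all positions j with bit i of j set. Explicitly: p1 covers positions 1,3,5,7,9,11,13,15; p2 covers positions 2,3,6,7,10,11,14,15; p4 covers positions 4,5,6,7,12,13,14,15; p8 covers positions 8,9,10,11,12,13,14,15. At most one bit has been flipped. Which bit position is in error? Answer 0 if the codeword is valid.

s1: b1⊕b3⊕b5⊕b7⊕b9⊕b11⊕b13⊕b15 = 0⊕1⊕1⊕1⊕1⊕0⊕0⊕0 = 0
s2: b2⊕b3⊕b6⊕b7⊕b10⊕b11⊕b14⊕b15 = 0⊕1⊕0⊕1⊕0⊕0⊕0⊕0 = 0
s4: b4⊕b5⊕b6⊕b7⊕b12⊕b13⊕b14⊕b15 = 0⊕1⊕0⊕1⊕0⊕0⊕0⊕0 = 0
s8: b8⊕b9⊕b10⊕b11⊕b12⊕b13⊕b14⊕b15 = 1⊕1⊕0⊕0⊕0⊕0⊕0⊕0 = 0
Syndrome (s8...s1) = 0000 → position 0 (no error).

0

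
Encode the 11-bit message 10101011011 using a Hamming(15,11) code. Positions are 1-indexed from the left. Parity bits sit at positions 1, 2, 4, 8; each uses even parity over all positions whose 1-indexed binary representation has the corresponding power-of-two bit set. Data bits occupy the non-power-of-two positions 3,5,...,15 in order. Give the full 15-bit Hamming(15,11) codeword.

Place data bits at non-power-of-two positions: b3=1, b5=0, b6=1, b7=0, b9=1, b10=0, b11=1, b12=1, b13=0, b14=1, b15=1.
p1 = XOR of data positions {3,5,7,9,11,13,15} = 1⊕0⊕0⊕1⊕1⊕0⊕1 = 0
p2 = XOR of data positions {3,6,7,10,11,14,15} = 1⊕1⊕0⊕0⊕1⊕1⊕1 = 1
p4 = XOR of data positions {5,6,7,12,13,14,15} = 0⊕1⊕0⊕1⊕0⊕1⊕1 = 0
p8 = XOR of data positions {9,10,11,12,13,14,15} = 1⊕0⊕1⊕1⊕0⊕1⊕1 = 1
Codeword b1..b15 = 011001011011011

011001011011011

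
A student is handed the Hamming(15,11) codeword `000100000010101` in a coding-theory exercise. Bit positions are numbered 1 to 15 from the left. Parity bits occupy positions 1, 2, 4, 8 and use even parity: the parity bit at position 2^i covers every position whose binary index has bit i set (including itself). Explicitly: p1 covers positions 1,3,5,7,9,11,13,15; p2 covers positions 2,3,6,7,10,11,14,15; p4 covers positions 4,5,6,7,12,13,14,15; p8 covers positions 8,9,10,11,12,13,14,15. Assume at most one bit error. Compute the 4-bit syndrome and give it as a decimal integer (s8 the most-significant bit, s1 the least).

s1: b1⊕b3⊕b5⊕b7⊕b9⊕b11⊕b13⊕b15 = 0⊕0⊕0⊕0⊕0⊕1⊕1⊕1 = 1
s2: b2⊕b3⊕b6⊕b7⊕b10⊕b11⊕b14⊕b15 = 0⊕0⊕0⊕0⊕0⊕1⊕0⊕1 = 0
s4: b4⊕b5⊕b6⊕b7⊕b12⊕b13⊕b14⊕b15 = 1⊕0⊕0⊕0⊕0⊕1⊕0⊕1 = 1
s8: b8⊕b9⊕b10⊕b11⊕b12⊕b13⊕b14⊕b15 = 0⊕0⊕0⊕1⊕0⊕1⊕0⊕1 = 1
Syndrome (s8...s1) = 1101 → position 13.

13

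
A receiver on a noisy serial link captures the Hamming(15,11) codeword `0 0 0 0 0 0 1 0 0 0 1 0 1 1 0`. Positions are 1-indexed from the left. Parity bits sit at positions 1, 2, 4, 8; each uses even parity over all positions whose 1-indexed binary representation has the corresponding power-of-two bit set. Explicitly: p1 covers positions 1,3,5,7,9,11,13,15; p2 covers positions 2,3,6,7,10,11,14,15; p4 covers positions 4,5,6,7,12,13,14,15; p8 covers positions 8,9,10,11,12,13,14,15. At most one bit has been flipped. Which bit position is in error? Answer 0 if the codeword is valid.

15

s1: b1⊕b3⊕b5⊕b7⊕b9⊕b11⊕b13⊕b15 = 0⊕0⊕0⊕1⊕0⊕1⊕1⊕0 = 1
s2: b2⊕b3⊕b6⊕b7⊕b10⊕b11⊕b14⊕b15 = 0⊕0⊕0⊕1⊕0⊕1⊕1⊕0 = 1
s4: b4⊕b5⊕b6⊕b7⊕b12⊕b13⊕b14⊕b15 = 0⊕0⊕0⊕1⊕0⊕1⊕1⊕0 = 1
s8: b8⊕b9⊕b10⊕b11⊕b12⊕b13⊕b14⊕b15 = 0⊕0⊕0⊕1⊕0⊕1⊕1⊕0 = 1
Syndrome (s8...s1) = 1111 → position 15.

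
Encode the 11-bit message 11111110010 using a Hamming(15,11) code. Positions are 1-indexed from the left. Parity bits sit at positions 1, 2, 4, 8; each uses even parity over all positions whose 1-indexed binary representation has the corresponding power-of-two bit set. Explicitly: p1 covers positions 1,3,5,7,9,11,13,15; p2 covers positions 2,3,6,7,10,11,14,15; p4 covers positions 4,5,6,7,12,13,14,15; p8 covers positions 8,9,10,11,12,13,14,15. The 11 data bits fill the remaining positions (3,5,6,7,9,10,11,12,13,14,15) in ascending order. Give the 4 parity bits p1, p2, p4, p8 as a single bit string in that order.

1000

Place data bits at non-power-of-two positions: b3=1, b5=1, b6=1, b7=1, b9=1, b10=1, b11=1, b12=0, b13=0, b14=1, b15=0.
p1 = XOR of data positions {3,5,7,9,11,13,15} = 1⊕1⊕1⊕1⊕1⊕0⊕0 = 1
p2 = XOR of data positions {3,6,7,10,11,14,15} = 1⊕1⊕1⊕1⊕1⊕1⊕0 = 0
p4 = XOR of data positions {5,6,7,12,13,14,15} = 1⊕1⊕1⊕0⊕0⊕1⊕0 = 0
p8 = XOR of data positions {9,10,11,12,13,14,15} = 1⊕1⊕1⊕0⊕0⊕1⊕0 = 0
Parity bits p1,p2,p4,p8 = 1000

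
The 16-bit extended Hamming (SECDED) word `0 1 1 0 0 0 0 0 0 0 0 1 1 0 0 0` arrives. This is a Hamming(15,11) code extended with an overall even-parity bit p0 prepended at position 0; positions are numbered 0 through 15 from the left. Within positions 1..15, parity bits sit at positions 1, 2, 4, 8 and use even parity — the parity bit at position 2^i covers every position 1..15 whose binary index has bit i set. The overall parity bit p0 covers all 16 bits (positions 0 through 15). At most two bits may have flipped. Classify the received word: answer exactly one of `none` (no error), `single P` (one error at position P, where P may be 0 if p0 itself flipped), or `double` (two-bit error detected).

double

s1: b1⊕b3⊕b5⊕b7⊕b9⊕b11⊕b13⊕b15 = 1⊕0⊕0⊕0⊕0⊕1⊕0⊕0 = 0
s2: b2⊕b3⊕b6⊕b7⊕b10⊕b11⊕b14⊕b15 = 1⊕0⊕0⊕0⊕0⊕1⊕0⊕0 = 0
s4: b4⊕b5⊕b6⊕b7⊕b12⊕b13⊕b14⊕b15 = 0⊕0⊕0⊕0⊕1⊕0⊕0⊕0 = 1
s8: b8⊕b9⊕b10⊕b11⊕b12⊕b13⊕b14⊕b15 = 0⊕0⊕0⊕1⊕1⊕0⊕0⊕0 = 0
Syndrome (s8...s1) = 0100 → position 4.
Overall parity (XOR of all 16 bits, including p0): 0⊕1⊕1⊕0⊕0⊕0⊕0⊕0⊕0⊕0⊕0⊕1⊕1⊕0⊕0⊕0 = 0
Overall=0, syndrome position=4 → double-bit error detected (uncorrectable).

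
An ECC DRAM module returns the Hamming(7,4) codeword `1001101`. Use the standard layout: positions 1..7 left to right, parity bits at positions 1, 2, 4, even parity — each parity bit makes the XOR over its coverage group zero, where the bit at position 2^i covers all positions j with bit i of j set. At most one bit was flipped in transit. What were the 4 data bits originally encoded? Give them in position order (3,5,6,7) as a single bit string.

0100

s1: b1⊕b3⊕b5⊕b7 = 1⊕0⊕1⊕1 = 1
s2: b2⊕b3⊕b6⊕b7 = 0⊕0⊕0⊕1 = 1
s4: b4⊕b5⊕b6⊕b7 = 1⊕1⊕0⊕1 = 1
Syndrome (s4...s1) = 111 → position 7.
Flip bit 7: corrected codeword = 1001100
Data bits at positions 3,5,6,7: 0100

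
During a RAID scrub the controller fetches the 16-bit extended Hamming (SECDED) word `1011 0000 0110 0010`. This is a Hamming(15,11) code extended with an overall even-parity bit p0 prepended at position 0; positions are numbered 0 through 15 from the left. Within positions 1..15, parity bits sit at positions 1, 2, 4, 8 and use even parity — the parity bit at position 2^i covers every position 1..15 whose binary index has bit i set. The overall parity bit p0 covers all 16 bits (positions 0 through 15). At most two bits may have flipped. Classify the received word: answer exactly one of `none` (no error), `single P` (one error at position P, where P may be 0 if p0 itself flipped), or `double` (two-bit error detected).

double

s1: b1⊕b3⊕b5⊕b7⊕b9⊕b11⊕b13⊕b15 = 0⊕1⊕0⊕0⊕1⊕0⊕0⊕0 = 0
s2: b2⊕b3⊕b6⊕b7⊕b10⊕b11⊕b14⊕b15 = 1⊕1⊕0⊕0⊕1⊕0⊕1⊕0 = 0
s4: b4⊕b5⊕b6⊕b7⊕b12⊕b13⊕b14⊕b15 = 0⊕0⊕0⊕0⊕0⊕0⊕1⊕0 = 1
s8: b8⊕b9⊕b10⊕b11⊕b12⊕b13⊕b14⊕b15 = 0⊕1⊕1⊕0⊕0⊕0⊕1⊕0 = 1
Syndrome (s8...s1) = 1100 → position 12.
Overall parity (XOR of all 16 bits, including p0): 1⊕0⊕1⊕1⊕0⊕0⊕0⊕0⊕0⊕1⊕1⊕0⊕0⊕0⊕1⊕0 = 0
Overall=0, syndrome position=12 → double-bit error detected (uncorrectable).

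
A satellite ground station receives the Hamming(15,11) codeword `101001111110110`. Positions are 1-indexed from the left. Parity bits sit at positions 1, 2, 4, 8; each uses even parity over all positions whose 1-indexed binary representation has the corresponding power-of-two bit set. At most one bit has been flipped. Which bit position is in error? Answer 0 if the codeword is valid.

s1: b1⊕b3⊕b5⊕b7⊕b9⊕b11⊕b13⊕b15 = 1⊕1⊕0⊕1⊕1⊕1⊕1⊕0 = 0
s2: b2⊕b3⊕b6⊕b7⊕b10⊕b11⊕b14⊕b15 = 0⊕1⊕1⊕1⊕1⊕1⊕1⊕0 = 0
s4: b4⊕b5⊕b6⊕b7⊕b12⊕b13⊕b14⊕b15 = 0⊕0⊕1⊕1⊕0⊕1⊕1⊕0 = 0
s8: b8⊕b9⊕b10⊕b11⊕b12⊕b13⊕b14⊕b15 = 1⊕1⊕1⊕1⊕0⊕1⊕1⊕0 = 0
Syndrome (s8...s1) = 0000 → position 0 (no error).

0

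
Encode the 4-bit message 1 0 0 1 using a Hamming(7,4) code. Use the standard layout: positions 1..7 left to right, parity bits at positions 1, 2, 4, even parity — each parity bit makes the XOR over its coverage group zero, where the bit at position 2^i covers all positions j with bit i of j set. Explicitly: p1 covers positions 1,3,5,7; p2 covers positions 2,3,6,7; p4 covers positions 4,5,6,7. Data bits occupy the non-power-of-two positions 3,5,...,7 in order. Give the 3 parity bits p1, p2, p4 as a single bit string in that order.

Place data bits at non-power-of-two positions: b3=1, b5=0, b6=0, b7=1.
p1 = XOR of data positions {3,5,7} = 1⊕0⊕1 = 0
p2 = XOR of data positions {3,6,7} = 1⊕0⊕1 = 0
p4 = XOR of data positions {5,6,7} = 0⊕0⊕1 = 1
Parity bits p1,p2,p4 = 001

001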